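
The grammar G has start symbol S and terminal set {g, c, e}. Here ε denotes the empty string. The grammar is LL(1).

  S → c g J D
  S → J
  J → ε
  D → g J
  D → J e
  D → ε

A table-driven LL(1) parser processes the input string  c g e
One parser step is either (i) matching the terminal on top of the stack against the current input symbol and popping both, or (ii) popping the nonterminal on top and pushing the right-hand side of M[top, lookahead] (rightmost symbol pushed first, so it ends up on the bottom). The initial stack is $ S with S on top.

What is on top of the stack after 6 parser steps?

     Stack      Input    Action
  1  $ S        c g e $  expand S → c g J D
  2  $ D J g c  c g e $  match c
  3  $ D J g    g e $    match g
  4  $ D J      e $      expand J → ε
  5  $ D        e $      expand D → J e
  6  $ e J      e $      expand J → ε
Stack after step 6: $ e (top = e).

e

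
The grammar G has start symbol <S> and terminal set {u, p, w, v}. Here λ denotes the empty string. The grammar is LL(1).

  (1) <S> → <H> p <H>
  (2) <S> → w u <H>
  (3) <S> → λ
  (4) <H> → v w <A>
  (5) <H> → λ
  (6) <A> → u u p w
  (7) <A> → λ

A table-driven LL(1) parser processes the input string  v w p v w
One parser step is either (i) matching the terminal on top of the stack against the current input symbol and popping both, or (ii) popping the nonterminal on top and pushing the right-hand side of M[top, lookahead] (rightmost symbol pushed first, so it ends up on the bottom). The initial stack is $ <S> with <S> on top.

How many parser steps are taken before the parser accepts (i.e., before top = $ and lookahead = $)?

      Stack            Input        Action
   1  $ <S>            v w p v w $  expand <S> → <H> p <H>
   2  $ <H> p <H>      v w p v w $  expand <H> → v w <A>
   3  $ <H> p <A> w v  v w p v w $  match v
   4  $ <H> p <A> w    w p v w $    match w
   5  $ <H> p <A>      p v w $      expand <A> → λ
   6  $ <H> p          p v w $      match p
   7  $ <H>            v w $        expand <H> → v w <A>
   8  $ <A> w v        v w $        match v
   9  $ <A> w          w $          match w
  10  $ <A>            $            expand <A> → λ
Accept reached after 10 steps.

10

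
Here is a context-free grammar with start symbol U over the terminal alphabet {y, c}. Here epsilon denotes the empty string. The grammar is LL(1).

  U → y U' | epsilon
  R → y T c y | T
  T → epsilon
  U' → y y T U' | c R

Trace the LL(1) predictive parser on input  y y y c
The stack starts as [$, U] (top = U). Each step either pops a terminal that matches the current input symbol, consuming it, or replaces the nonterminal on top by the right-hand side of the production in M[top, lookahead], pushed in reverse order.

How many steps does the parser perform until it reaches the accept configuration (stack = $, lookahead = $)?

      Stack       Input      Action
   1  $ U         y y y c $  expand U → y U'
   2  $ U' y      y y y c $  match y
   3  $ U'        y y c $    expand U' → y y T U'
   4  $ U' T y y  y y c $    match y
   5  $ U' T y    y c $      match y
   6  $ U' T      c $        expand T → epsilon
   7  $ U'        c $        expand U' → c R
   8  $ R c       c $        match c
   9  $ R         $          expand R → T
  10  $ T         $          expand T → epsilon
Accept reached after 10 steps.

10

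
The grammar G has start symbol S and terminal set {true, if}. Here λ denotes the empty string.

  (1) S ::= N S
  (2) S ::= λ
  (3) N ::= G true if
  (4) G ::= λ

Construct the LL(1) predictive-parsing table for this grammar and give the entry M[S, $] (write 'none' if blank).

FIRST(G) = {λ}
FIRST(N) = {true}  (via G true if)
FIRST(S) = {λ, true}  (via N S)
FOLLOW(S) includes $ since S is the start symbol.
FOLLOW(S): in S::=N S, the suffix after S is empty (adds nothing new). Thus FOLLOW(S) = {$}.
For S ::= N S: FIRST(N S) = {true}, so it goes in M[S, t] for t ∈ {true}.
For S ::= λ: FIRST(λ) = {λ}, so it goes in M[S, t] for t ∈ {}; since λ ∈ FIRST, also for every t ∈ FOLLOW(S) = {$}.

S ::= λ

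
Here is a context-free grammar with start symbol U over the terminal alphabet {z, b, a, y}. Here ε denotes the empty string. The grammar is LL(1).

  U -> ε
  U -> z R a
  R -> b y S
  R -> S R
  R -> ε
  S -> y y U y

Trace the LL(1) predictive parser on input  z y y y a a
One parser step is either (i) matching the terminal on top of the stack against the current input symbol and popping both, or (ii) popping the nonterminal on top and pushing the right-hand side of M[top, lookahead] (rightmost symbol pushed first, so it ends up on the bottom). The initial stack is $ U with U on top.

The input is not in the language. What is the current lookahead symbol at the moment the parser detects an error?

a

      Stack          Input          Action
   1  $ U            z y y y a a $  expand U -> z R a
   2  $ a R z        z y y y a a $  match z
   3  $ a R          y y y a a $    expand R -> S R
   4  $ a R S        y y y a a $    expand S -> y y U y
   5  $ a R y U y y  y y y a a $    match y
   6  $ a R y U y    y y a a $      match y
   7  $ a R y U      y a a $        expand U -> ε
   8  $ a R y        y a a $        match y
   9  $ a R          a a $          expand R -> ε
  10  $ a            a a $          match a
  11  $              a $            error: stack empty but input remains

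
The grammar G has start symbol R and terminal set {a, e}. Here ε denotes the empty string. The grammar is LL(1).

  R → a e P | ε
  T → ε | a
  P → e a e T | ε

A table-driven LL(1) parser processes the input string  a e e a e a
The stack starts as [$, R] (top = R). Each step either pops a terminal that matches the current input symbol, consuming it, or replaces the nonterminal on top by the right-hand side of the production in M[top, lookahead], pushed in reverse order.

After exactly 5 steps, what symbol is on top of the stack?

a

step 1: stack=$ R  input=a e e a e a $  — expand R → a e P
step 2: stack=$ P e a  input=a e e a e a $  — match a
step 3: stack=$ P e  input=e e a e a $  — match e
step 4: stack=$ P  input=e a e a $  — expand P → e a e T
step 5: stack=$ T e a e  input=e a e a $  — match e
Stack after step 5: $ T e a (top = a).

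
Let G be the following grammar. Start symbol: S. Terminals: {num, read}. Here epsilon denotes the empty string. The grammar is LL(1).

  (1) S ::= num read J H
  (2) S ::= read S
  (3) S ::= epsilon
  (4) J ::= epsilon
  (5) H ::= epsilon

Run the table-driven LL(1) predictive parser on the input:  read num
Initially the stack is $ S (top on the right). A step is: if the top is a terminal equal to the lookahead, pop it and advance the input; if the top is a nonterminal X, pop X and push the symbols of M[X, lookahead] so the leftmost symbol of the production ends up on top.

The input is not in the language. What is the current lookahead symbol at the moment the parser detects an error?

     Stack           Input       Action
  1  $ S             read num $  expand S ::= read S
  2  $ S read        read num $  match read
  3  $ S             num $       expand S ::= num read J H
  4  $ H J read num  num $       match num
  5  $ H J read      $           error: top is terminal read but lookahead is $

$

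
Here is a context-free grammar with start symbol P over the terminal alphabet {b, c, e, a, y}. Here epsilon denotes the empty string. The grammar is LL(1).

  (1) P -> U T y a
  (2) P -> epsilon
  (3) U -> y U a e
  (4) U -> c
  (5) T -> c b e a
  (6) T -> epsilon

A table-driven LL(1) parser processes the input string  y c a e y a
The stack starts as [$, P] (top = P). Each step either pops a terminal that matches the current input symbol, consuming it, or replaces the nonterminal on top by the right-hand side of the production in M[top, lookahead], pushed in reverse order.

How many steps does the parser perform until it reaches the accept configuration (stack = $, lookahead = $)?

10

step 1: stack=$ P  input=y c a e y a $  — expand P -> U T y a
step 2: stack=$ a y T U  input=y c a e y a $  — expand U -> y U a e
step 3: stack=$ a y T e a U y  input=y c a e y a $  — match y
step 4: stack=$ a y T e a U  input=c a e y a $  — expand U -> c
step 5: stack=$ a y T e a c  input=c a e y a $  — match c
step 6: stack=$ a y T e a  input=a e y a $  — match a
step 7: stack=$ a y T e  input=e y a $  — match e
step 8: stack=$ a y T  input=y a $  — expand T -> epsilon
step 9: stack=$ a y  input=y a $  — match y
step 10: stack=$ a  input=a $  — match a
Accept reached after 10 steps.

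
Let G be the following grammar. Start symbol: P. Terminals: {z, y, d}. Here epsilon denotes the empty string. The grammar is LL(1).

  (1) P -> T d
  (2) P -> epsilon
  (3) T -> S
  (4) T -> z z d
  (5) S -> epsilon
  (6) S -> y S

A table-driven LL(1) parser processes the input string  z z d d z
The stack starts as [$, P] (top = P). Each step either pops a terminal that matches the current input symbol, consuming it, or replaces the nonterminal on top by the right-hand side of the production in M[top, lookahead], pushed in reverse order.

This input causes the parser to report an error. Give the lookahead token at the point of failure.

z

     Stack      Input        Action
  1  $ P        z z d d z $  expand P -> T d
  2  $ d T      z z d d z $  expand T -> z z d
  3  $ d d z z  z z d d z $  match z
  4  $ d d z    z d d z $    match z
  5  $ d d      d d z $      match d
  6  $ d        d z $        match d
  7  $          z $          error: stack empty but input remains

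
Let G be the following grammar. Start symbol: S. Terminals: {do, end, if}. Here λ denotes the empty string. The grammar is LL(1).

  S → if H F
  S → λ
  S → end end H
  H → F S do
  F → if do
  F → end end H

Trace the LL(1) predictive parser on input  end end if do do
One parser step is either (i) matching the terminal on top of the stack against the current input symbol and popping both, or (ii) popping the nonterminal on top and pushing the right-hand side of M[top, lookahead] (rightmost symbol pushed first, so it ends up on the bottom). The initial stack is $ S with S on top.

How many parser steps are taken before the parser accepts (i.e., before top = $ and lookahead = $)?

9

step 1: stack=$ S  input=end end if do do $  — expand S → end end H
step 2: stack=$ H end end  input=end end if do do $  — match end
step 3: stack=$ H end  input=end if do do $  — match end
step 4: stack=$ H  input=if do do $  — expand H → F S do
step 5: stack=$ do S F  input=if do do $  — expand F → if do
step 6: stack=$ do S do if  input=if do do $  — match if
step 7: stack=$ do S do  input=do do $  — match do
step 8: stack=$ do S  input=do $  — expand S → λ
step 9: stack=$ do  input=do $  — match do
Accept reached after 9 steps.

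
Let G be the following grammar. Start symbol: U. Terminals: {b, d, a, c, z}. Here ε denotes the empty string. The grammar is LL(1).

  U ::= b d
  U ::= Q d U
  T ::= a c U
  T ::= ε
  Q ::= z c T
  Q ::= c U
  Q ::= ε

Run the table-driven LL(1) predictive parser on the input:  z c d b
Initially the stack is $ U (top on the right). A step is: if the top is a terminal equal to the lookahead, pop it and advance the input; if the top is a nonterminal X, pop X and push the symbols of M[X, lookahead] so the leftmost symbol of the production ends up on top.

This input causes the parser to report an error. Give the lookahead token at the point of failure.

$

     Stack        Input      Action
  1  $ U          z c d b $  expand U ::= Q d U
  2  $ U d Q      z c d b $  expand Q ::= z c T
  3  $ U d T c z  z c d b $  match z
  4  $ U d T c    c d b $    match c
  5  $ U d T      d b $      expand T ::= ε
  6  $ U d        d b $      match d
  7  $ U          b $        expand U ::= b d
  8  $ d b        b $        match b
  9  $ d          $          error: top is terminal d but lookahead is $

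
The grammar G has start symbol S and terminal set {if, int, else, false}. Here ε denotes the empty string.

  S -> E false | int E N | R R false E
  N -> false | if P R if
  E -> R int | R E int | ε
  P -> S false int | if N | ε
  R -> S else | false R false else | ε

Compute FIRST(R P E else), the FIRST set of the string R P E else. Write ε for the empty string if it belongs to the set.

{else, false, if, int}

FIRST(N): from N->false we get {false}; from N->if P R if we get {if}. So FIRST(N) = {false, if}.
FIRST(S): from S->E false we get {false, int}; from S->int E N we get {int}; from S->R R false E we get {false, int}. So FIRST(S) = {false, int}.
FIRST(P): from P->S false int we get {false, int}; from P->if N we get {if}; from P->ε we get {ε}. So FIRST(P) = {ε, false, if, int}.
FIRST(R): from R->S else we get {false, int}; from R->false R false else we get {false}; from R->ε we get {ε}. So FIRST(R) = {ε, false, int}.
FIRST(E): from E->R int we get {false, int}; from E->R E int we get {false, int}; from E->ε we get {ε}. So FIRST(E) = {ε, false, int}.
FIRST(R P E else): take FIRST of each symbol in turn, carrying on past any symbol whose FIRST contains ε; result {else, false, if, int}.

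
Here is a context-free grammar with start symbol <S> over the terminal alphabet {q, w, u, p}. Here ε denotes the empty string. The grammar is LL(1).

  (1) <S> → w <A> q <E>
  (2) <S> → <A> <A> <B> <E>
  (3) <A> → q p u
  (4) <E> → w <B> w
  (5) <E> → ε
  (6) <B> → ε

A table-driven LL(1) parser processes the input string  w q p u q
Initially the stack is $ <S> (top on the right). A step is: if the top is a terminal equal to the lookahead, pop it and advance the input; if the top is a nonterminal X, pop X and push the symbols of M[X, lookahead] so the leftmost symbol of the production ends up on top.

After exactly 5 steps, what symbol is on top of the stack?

step 1: stack=$ <S>  input=w q p u q $  — expand <S> → w <A> q <E>
step 2: stack=$ <E> q <A> w  input=w q p u q $  — match w
step 3: stack=$ <E> q <A>  input=q p u q $  — expand <A> → q p u
step 4: stack=$ <E> q u p q  input=q p u q $  — match q
step 5: stack=$ <E> q u p  input=p u q $  — match p
Stack after step 5: $ <E> q u (top = u).

u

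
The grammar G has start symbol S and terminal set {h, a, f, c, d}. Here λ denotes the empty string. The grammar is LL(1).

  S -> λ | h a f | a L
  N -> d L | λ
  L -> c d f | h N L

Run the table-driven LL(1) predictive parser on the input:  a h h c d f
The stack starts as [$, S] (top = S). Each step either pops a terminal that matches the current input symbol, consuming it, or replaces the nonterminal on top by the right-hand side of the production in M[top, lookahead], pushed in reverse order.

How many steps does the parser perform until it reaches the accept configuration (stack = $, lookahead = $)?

      Stack    Input          Action
   1  $ S      a h h c d f $  expand S -> a L
   2  $ L a    a h h c d f $  match a
   3  $ L      h h c d f $    expand L -> h N L
   4  $ L N h  h h c d f $    match h
   5  $ L N    h c d f $      expand N -> λ
   6  $ L      h c d f $      expand L -> h N L
   7  $ L N h  h c d f $      match h
   8  $ L N    c d f $        expand N -> λ
   9  $ L      c d f $        expand L -> c d f
  10  $ f d c  c d f $        match c
  11  $ f d    d f $          match d
  12  $ f      f $            match f
Accept reached after 12 steps.

12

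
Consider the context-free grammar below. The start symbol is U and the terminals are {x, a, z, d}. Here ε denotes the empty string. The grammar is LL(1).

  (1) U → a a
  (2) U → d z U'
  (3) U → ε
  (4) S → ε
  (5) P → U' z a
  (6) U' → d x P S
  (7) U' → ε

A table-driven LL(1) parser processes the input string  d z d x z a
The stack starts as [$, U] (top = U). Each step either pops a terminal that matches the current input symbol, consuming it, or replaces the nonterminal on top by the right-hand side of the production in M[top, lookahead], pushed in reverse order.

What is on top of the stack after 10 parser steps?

S

      Stack       Input          Action
   1  $ U         d z d x z a $  expand U → d z U'
   2  $ U' z d    d z d x z a $  match d
   3  $ U' z      z d x z a $    match z
   4  $ U'        d x z a $      expand U' → d x P S
   5  $ S P x d   d x z a $      match d
   6  $ S P x     x z a $        match x
   7  $ S P       z a $          expand P → U' z a
   8  $ S a z U'  z a $          expand U' → ε
   9  $ S a z     z a $          match z
  10  $ S a       a $            match a
Stack after step 10: $ S (top = S).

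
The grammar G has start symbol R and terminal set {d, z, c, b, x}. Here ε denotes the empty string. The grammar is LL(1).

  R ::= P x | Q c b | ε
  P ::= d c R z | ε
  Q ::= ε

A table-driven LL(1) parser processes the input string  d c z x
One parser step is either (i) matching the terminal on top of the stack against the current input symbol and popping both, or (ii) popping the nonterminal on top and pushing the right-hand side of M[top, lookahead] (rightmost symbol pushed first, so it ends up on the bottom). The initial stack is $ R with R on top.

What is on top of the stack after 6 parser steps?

step 1: stack=$ R  input=d c z x $  — expand R ::= P x
step 2: stack=$ x P  input=d c z x $  — expand P ::= d c R z
step 3: stack=$ x z R c d  input=d c z x $  — match d
step 4: stack=$ x z R c  input=c z x $  — match c
step 5: stack=$ x z R  input=z x $  — expand R ::= ε
step 6: stack=$ x z  input=z x $  — match z
Stack after step 6: $ x (top = x).

x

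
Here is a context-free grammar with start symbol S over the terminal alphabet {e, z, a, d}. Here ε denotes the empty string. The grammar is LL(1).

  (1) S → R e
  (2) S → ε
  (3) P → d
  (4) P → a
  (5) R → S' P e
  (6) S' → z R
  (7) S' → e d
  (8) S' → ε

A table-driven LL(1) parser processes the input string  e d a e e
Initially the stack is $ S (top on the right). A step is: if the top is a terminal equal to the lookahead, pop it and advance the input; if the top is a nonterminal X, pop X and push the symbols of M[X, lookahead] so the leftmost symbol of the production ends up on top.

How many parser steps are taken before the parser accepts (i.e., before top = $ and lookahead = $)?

     Stack        Input        Action
  1  $ S          e d a e e $  expand S → R e
  2  $ e R        e d a e e $  expand R → S' P e
  3  $ e e P S'   e d a e e $  expand S' → e d
  4  $ e e P d e  e d a e e $  match e
  5  $ e e P d    d a e e $    match d
  6  $ e e P      a e e $      expand P → a
  7  $ e e a      a e e $      match a
  8  $ e e        e e $        match e
  9  $ e          e $          match e
Accept reached after 9 steps.

9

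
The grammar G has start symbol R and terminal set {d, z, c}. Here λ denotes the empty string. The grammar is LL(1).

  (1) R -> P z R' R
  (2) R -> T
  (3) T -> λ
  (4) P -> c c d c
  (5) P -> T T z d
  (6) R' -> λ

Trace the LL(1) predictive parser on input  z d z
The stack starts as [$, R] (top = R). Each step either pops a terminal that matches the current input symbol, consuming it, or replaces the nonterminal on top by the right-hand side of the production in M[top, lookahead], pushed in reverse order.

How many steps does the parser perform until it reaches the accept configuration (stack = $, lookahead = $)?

10

step 1: stack=$ R  input=z d z $  — expand R -> P z R' R
step 2: stack=$ R R' z P  input=z d z $  — expand P -> T T z d
step 3: stack=$ R R' z d z T T  input=z d z $  — expand T -> λ
step 4: stack=$ R R' z d z T  input=z d z $  — expand T -> λ
step 5: stack=$ R R' z d z  input=z d z $  — match z
step 6: stack=$ R R' z d  input=d z $  — match d
step 7: stack=$ R R' z  input=z $  — match z
step 8: stack=$ R R'  input=$  — expand R' -> λ
step 9: stack=$ R  input=$  — expand R -> T
step 10: stack=$ T  input=$  — expand T -> λ
Accept reached after 10 steps.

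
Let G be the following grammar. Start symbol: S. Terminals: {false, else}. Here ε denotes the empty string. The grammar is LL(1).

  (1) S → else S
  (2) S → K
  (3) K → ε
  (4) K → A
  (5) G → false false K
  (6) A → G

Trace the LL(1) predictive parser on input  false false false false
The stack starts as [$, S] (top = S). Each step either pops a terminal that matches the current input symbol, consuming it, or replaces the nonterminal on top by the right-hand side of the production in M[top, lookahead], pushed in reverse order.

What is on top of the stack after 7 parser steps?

     Stack            Input                      Action
  1  $ S              false false false false $  expand S → K
  2  $ K              false false false false $  expand K → A
  3  $ A              false false false false $  expand A → G
  4  $ G              false false false false $  expand G → false false K
  5  $ K false false  false false false false $  match false
  6  $ K false        false false false $        match false
  7  $ K              false false $              expand K → A
Stack after step 7: $ A (top = A).

A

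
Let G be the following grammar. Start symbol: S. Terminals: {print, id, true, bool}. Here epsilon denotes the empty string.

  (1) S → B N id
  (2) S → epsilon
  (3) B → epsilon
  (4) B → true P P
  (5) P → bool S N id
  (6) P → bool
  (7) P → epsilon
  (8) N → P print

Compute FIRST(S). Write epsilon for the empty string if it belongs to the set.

{epsilon, bool, print, true}

FIRST(B) = {epsilon, true}
FIRST(P) = {epsilon, bool}
FIRST(N) = {bool, print}  (via P print)
FIRST(S) = {epsilon, bool, print, true}  (via B N id)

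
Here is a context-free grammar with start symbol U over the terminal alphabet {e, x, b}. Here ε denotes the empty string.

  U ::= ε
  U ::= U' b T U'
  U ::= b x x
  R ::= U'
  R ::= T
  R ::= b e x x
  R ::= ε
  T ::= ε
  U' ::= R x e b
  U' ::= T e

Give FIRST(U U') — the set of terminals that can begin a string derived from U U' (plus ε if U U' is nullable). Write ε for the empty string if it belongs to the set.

{b, e, x}

FIRST(T) = {ε}
FIRST(U) = {ε, b, e, x}  (via U' b T U')
FIRST(R) = {ε, b, e, x}  (via U', T)
FIRST(U') = {b, e, x}  (via R x e b, T e)
FIRST(U U'): take FIRST of each symbol in turn, carrying on past any symbol whose FIRST contains ε; result {b, e, x}.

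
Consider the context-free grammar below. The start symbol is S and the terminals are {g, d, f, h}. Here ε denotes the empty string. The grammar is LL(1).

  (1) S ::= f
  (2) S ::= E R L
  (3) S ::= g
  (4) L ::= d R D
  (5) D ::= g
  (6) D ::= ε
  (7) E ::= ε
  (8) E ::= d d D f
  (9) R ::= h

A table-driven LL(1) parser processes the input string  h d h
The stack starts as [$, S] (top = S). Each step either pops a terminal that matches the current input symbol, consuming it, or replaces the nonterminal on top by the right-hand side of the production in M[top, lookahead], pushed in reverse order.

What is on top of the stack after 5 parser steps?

step 1: stack=$ S  input=h d h $  — expand S ::= E R L
step 2: stack=$ L R E  input=h d h $  — expand E ::= ε
step 3: stack=$ L R  input=h d h $  — expand R ::= h
step 4: stack=$ L h  input=h d h $  — match h
step 5: stack=$ L  input=d h $  — expand L ::= d R D
Stack after step 5: $ D R d (top = d).

d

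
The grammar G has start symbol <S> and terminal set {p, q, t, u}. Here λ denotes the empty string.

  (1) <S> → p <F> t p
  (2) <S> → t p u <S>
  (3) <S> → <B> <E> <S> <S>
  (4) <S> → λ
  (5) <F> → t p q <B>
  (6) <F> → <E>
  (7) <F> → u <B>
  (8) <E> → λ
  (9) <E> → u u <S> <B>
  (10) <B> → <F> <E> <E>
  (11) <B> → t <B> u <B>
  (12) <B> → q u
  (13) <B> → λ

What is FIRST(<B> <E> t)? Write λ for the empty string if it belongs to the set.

{q, t, u}

FIRST(<E>) = {λ, u}
FIRST(<F>) = {λ, t, u}  (via <E>)
FIRST(<B>) = {λ, q, t, u}  (via <F> <E> <E>)
FIRST(<S>) = {λ, p, q, t, u}  (via <B> <E> <S> <S>)
FIRST(<B> <E> t): take FIRST of each symbol in turn, carrying on past any symbol whose FIRST contains λ; result {q, t, u}.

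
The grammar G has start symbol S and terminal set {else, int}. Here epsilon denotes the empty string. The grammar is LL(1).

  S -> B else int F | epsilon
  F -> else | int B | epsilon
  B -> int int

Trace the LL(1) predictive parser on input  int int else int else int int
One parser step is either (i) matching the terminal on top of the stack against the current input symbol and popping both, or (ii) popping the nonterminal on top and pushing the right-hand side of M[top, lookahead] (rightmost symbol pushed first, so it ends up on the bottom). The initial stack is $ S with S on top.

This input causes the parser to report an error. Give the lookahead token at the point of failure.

int

     Stack                 Input                            Action
  1  $ S                   int int else int else int int $  expand S -> B else int F
  2  $ F int else B        int int else int else int int $  expand B -> int int
  3  $ F int else int int  int int else int else int int $  match int
  4  $ F int else int      int else int else int int $      match int
  5  $ F int else          else int else int int $          match else
  6  $ F int               int else int int $               match int
  7  $ F                   else int int $                   expand F -> else
  8  $ else                else int int $                   match else
  9  $                     int int $                        error: stack empty but input remains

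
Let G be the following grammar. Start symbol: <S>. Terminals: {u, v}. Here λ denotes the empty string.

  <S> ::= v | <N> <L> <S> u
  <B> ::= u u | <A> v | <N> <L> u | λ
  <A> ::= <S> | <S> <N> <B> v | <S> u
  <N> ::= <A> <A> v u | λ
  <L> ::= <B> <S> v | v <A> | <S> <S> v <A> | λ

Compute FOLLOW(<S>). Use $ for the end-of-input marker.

FIRST(<S>) = {u, v}  (via <N> <L> <S> u)
FIRST(<A>) = {u, v}  (via <S>, <S> <N> <B> v, <S> u)
FIRST(<N>) = {λ, u, v}  (via <A> <A> v u)
FIRST(<B>) = {λ, u, v}  (via <A> v, <N> <L> u)
FIRST(<L>) = {λ, u, v}  (via <B> <S> v, <S> <S> v <A>)
FOLLOW(<S>) includes $ since <S> is the start symbol.
FOLLOW(<B>): in <A>::=<S> <N> <B> v, <B> is followed by v with FIRST {v}; in <L>::=<B> <S> v, <B> is followed by <S> v with FIRST {u, v}. Thus FOLLOW(<B>) = {u, v}.
FOLLOW(<N>): in <S>::=<N> <L> <S> u, <N> is followed by <L> <S> u with FIRST {u, v}; in <B>::=<N> <L> u, <N> is followed by <L> u with FIRST {u, v}; in <A>::=<S> <N> <B> v, <N> is followed by <B> v with FIRST {u, v}. Thus FOLLOW(<N>) = {u, v}.
FOLLOW(<L>): in <S>::=<N> <L> <S> u, <L> is followed by <S> u with FIRST {u, v}; in <B>::=<N> <L> u, <L> is followed by u with FIRST {u}. Thus FOLLOW(<L>) = {u, v}.
FOLLOW(<A>): in <B>::=<A> v, <A> is followed by v with FIRST {v}; in <N>::=<A> <A> v u (occurrence 1), <A> is followed by <A> v u with FIRST {u, v}; in <N>::=<A> <A> v u (occurrence 2), <A> is followed by v u with FIRST {v}; in <L>::=v <A>, the suffix after <A> is empty, so FOLLOW(<A>) ⊇ FOLLOW(<L>) = {u, v}; in <L>::=<S> <S> v <A>, the suffix after <A> is empty, so FOLLOW(<A>) ⊇ FOLLOW(<L>) = {u, v}. Thus FOLLOW(<A>) = {u, v}.
FOLLOW(<S>): in <S>::=<N> <L> <S> u, <S> is followed by u with FIRST {u}; in <A>::=<S>, the suffix after <S> is empty, so FOLLOW(<S>) ⊇ FOLLOW(<A>) = {u, v}; in <A>::=<S> <N> <B> v, <S> is followed by <N> <B> v with FIRST {u, v}; in <A>::=<S> u, <S> is followed by u with FIRST {u}; in <L>::=<B> <S> v, <S> is followed by v with FIRST {v}; in <L>::=<S> <S> v <A> (occurrence 1), <S> is followed by <S> v <A> with FIRST {u, v}; in <L>::=<S> <S> v <A> (occurrence 2), <S> is followed by v <A> with FIRST {v}. Thus FOLLOW(<S>) = {$, u, v}.

{$, u, v}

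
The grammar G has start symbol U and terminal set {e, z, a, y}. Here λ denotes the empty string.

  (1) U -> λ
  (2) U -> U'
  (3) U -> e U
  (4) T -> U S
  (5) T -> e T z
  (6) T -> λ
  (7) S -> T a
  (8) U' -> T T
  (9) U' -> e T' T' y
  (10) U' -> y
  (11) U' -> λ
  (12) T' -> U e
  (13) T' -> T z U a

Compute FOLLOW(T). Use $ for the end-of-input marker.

{$, a, e, y, z}

FIRST(U) = {λ, a, e, y}  (via U')
FIRST(T) = {λ, a, e, y}  (via U S)
FIRST(S) = {a, e, y}  (via T a)
FIRST(U') = {λ, a, e, y}  (via T T)
FIRST(T') = {a, e, y, z}  (via U e, T z U a)
FOLLOW(U) includes $ since U is the start symbol.
FOLLOW(U): in U->e U, the suffix after U is empty (adds nothing new); in T->U S, U is followed by S with FIRST {a, e, y}; in T'->U e, U is followed by e with FIRST {e}; in T'->T z U a, U is followed by a with FIRST {a}. Thus FOLLOW(U) = {$, a, e, y}.
FOLLOW(U'): in U->U', the suffix after U' is empty, so FOLLOW(U') ⊇ FOLLOW(U) = {$, a, e, y}. Thus FOLLOW(U') = {$, a, e, y}.
FOLLOW(T): in T->e T z, T is followed by z with FIRST {z}; in S->T a, T is followed by a with FIRST {a}; in U'->T T (occurrence 1), T is followed by T with FIRST {λ, a, e, y}; in U'->T T (occurrence 1), the suffix after T is nullable, so FOLLOW(T) ⊇ FOLLOW(U') = {$, a, e, y}; in U'->T T (occurrence 2), the suffix after T is empty, so FOLLOW(T) ⊇ FOLLOW(U') = {$, a, e, y}; in T'->T z U a, T is followed by z U a with FIRST {z}. Thus FOLLOW(T) = {$, a, e, y, z}.
FOLLOW(S): in T->U S, the suffix after S is empty, so FOLLOW(S) ⊇ FOLLOW(T) = {$, a, e, y, z}. Thus FOLLOW(S) = {$, a, e, y, z}.
FOLLOW(T'): in U'->e T' T' y (occurrence 1), T' is followed by T' y with FIRST {a, e, y, z}; in U'->e T' T' y (occurrence 2), T' is followed by y with FIRST {y}. Thus FOLLOW(T') = {a, e, y, z}.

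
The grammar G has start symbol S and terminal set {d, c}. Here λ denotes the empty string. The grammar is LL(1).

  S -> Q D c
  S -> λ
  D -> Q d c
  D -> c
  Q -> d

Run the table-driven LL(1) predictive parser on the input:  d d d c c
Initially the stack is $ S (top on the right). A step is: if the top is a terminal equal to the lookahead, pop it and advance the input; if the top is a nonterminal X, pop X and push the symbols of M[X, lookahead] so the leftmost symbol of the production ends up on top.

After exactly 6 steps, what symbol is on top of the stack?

d

     Stack      Input        Action
  1  $ S        d d d c c $  expand S -> Q D c
  2  $ c D Q    d d d c c $  expand Q -> d
  3  $ c D d    d d d c c $  match d
  4  $ c D      d d c c $    expand D -> Q d c
  5  $ c c d Q  d d c c $    expand Q -> d
  6  $ c c d d  d d c c $    match d
Stack after step 6: $ c c d (top = d).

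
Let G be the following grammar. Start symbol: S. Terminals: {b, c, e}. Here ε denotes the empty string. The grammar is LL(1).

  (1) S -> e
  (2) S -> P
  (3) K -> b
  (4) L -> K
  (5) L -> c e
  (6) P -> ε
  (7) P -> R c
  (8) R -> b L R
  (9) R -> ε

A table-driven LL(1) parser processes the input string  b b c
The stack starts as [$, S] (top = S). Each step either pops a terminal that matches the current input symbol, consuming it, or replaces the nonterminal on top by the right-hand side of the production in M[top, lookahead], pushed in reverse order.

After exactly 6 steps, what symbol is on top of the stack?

     Stack      Input    Action
  1  $ S        b b c $  expand S -> P
  2  $ P        b b c $  expand P -> R c
  3  $ c R      b b c $  expand R -> b L R
  4  $ c R L b  b b c $  match b
  5  $ c R L    b c $    expand L -> K
  6  $ c R K    b c $    expand K -> b
Stack after step 6: $ c R b (top = b).

b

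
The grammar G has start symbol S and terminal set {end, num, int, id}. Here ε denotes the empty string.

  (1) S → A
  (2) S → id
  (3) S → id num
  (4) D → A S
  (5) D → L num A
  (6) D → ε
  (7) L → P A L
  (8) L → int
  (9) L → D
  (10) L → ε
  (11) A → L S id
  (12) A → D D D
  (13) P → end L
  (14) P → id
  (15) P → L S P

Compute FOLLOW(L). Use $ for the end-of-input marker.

{end, id, int, num}

FIRST(S) = {ε, end, id, int, num}  (via A)
FIRST(D) = {ε, end, id, int, num}  (via A S, L num A)
FIRST(L) = {ε, end, id, int, num}  (via P A L, D)
FIRST(A) = {ε, end, id, int, num}  (via L S id, D D D)
FIRST(P) = {end, id, int, num}  (via L S P)
FOLLOW(S) includes $ since S is the start symbol.
FOLLOW(S): in D→A S, the suffix after S is empty, so FOLLOW(S) ⊇ FOLLOW(D) = {$, end, id, int, num}; in A→L S id, S is followed by id with FIRST {id}; in P→L S P, S is followed by P with FIRST {end, id, int, num}. Thus FOLLOW(S) = {$, end, id, int, num}.
FOLLOW(D): in L→D, the suffix after D is empty, so FOLLOW(D) ⊇ FOLLOW(L) = {end, id, int, num}; in A→D D D (occurrence 1), D is followed by D D with FIRST {ε, end, id, int, num}; in A→D D D (occurrence 1), the suffix after D is nullable, so FOLLOW(D) ⊇ FOLLOW(A) = {$, end, id, int, num}; in A→D D D (occurrence 2), D is followed by D with FIRST {ε, end, id, int, num}; in A→D D D (occurrence 2), the suffix after D is nullable, so FOLLOW(D) ⊇ FOLLOW(A) = {$, end, id, int, num}; in A→D D D (occurrence 3), the suffix after D is empty, so FOLLOW(D) ⊇ FOLLOW(A) = {$, end, id, int, num}. Thus FOLLOW(D) = {$, end, id, int, num}.
FOLLOW(L): in D→L num A, L is followed by num A with FIRST {num}; in L→P A L, the suffix after L is empty (adds nothing new); in A→L S id, L is followed by S id with FIRST {end, id, int, num}; in P→end L, the suffix after L is empty, so FOLLOW(L) ⊇ FOLLOW(P) = {end, id, int, num}; in P→L S P, L is followed by S P with FIRST {end, id, int, num}. Thus FOLLOW(L) = {end, id, int, num}.
FOLLOW(A): in S→A, the suffix after A is empty, so FOLLOW(A) ⊇ FOLLOW(S) = {$, end, id, int, num}; in D→A S, A is followed by S with FIRST {ε, end, id, int, num}; in D→A S, the suffix after A is nullable, so FOLLOW(A) ⊇ FOLLOW(D) = {$, end, id, int, num}; in D→L num A, the suffix after A is empty, so FOLLOW(A) ⊇ FOLLOW(D) = {$, end, id, int, num}; in L→P A L, A is followed by L with FIRST {ε, end, id, int, num}; in L→P A L, the suffix after A is nullable, so FOLLOW(A) ⊇ FOLLOW(L) = {end, id, int, num}. Thus FOLLOW(A) = {$, end, id, int, num}.
FOLLOW(P): in L→P A L, P is followed by A L with FIRST {ε, end, id, int, num}; in L→P A L, the suffix after P is nullable, so FOLLOW(P) ⊇ FOLLOW(L) = {end, id, int, num}; in P→L S P, the suffix after P is empty (adds nothing new). Thus FOLLOW(P) = {end, id, int, num}.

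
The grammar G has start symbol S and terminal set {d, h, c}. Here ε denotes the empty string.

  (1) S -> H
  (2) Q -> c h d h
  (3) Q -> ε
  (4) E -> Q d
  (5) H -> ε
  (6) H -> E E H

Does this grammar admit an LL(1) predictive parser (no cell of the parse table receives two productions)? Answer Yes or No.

FIRST(S) = {ε, c, d}
FIRST(Q) = {ε, c}
FIRST(E) = {c, d}
FIRST(H) = {ε, c, d}
FOLLOW(S) = {$}
FOLLOW(Q) = {d}
FOLLOW(E) = {$, c, d}
FOLLOW(H) = {$}
Each cell of M receives at most one production.

Yes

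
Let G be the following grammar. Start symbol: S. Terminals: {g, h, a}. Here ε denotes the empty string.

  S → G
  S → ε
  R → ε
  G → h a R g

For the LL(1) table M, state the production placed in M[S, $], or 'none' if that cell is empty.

S → ε

FIRST(R): from R→ε we get {ε}. So FIRST(R) = {ε}.
FIRST(G): from G→h a R g we get {h}. So FIRST(G) = {h}.
FIRST(S): from S→G we get {h}; from S→ε we get {ε}. So FIRST(S) = {ε, h}.
FOLLOW(S) includes $ since S is the start symbol.
FOLLOW(S): S appears on no right-hand side. Thus FOLLOW(S) = {$}.
For S → G: FIRST(G) = {h}, so it goes in M[S, t] for t ∈ {h}.
For S → ε: FIRST(ε) = {ε}, so it goes in M[S, t] for t ∈ {}; since ε ∈ FIRST, also for every t ∈ FOLLOW(S) = {$}.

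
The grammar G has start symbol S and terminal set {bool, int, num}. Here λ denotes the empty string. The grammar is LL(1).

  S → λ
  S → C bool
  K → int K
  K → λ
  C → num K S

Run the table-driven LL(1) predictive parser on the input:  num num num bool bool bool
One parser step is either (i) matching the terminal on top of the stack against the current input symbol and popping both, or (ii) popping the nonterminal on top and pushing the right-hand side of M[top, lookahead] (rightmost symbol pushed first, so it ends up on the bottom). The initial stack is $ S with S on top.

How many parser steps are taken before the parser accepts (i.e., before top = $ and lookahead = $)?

      Stack                     Input                         Action
   1  $ S                       num num num bool bool bool $  expand S → C bool
   2  $ bool C                  num num num bool bool bool $  expand C → num K S
   3  $ bool S K num            num num num bool bool bool $  match num
   4  $ bool S K                num num bool bool bool $      expand K → λ
   5  $ bool S                  num num bool bool bool $      expand S → C bool
   6  $ bool bool C             num num bool bool bool $      expand C → num K S
   7  $ bool bool S K num       num num bool bool bool $      match num
   8  $ bool bool S K           num bool bool bool $          expand K → λ
   9  $ bool bool S             num bool bool bool $          expand S → C bool
  10  $ bool bool bool C        num bool bool bool $          expand C → num K S
  11  $ bool bool bool S K num  num bool bool bool $          match num
  12  $ bool bool bool S K      bool bool bool $              expand K → λ
  13  $ bool bool bool S        bool bool bool $              expand S → λ
  14  $ bool bool bool          bool bool bool $              match bool
  15  $ bool bool               bool bool $                   match bool
  16  $ bool                    bool $                        match bool
Accept reached after 16 steps.

16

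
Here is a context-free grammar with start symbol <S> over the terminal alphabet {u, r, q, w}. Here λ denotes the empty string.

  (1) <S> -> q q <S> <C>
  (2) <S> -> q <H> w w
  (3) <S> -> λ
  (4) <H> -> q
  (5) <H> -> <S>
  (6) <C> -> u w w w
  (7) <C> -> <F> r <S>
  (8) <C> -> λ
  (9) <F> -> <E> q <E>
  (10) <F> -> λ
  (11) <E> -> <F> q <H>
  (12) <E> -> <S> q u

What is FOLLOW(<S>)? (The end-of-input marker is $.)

{$, q, r, u, w}

FIRST(<S>): from <S>->q q <S> <C> we get {q}; from <S>->q <H> w w we get {q}; from <S>->λ we get {λ}. So FIRST(<S>) = {λ, q}.
FIRST(<H>): from <H>->q we get {q}; from <H>-><S> we get {λ, q}. So FIRST(<H>) = {λ, q}.
FIRST(<C>): from <C>->u w w w we get {u}; from <C>-><F> r <S> we get {q, r}; from <C>->λ we get {λ}. So FIRST(<C>) = {λ, q, r, u}.
FIRST(<F>): from <F>-><E> q <E> we get {q}; from <F>->λ we get {λ}. So FIRST(<F>) = {λ, q}.
FIRST(<E>): from <E>-><F> q <H> we get {q}; from <E>-><S> q u we get {q}. So FIRST(<E>) = {q}.
FOLLOW(<S>) includes $ since <S> is the start symbol.
FOLLOW(<F>): in <C>-><F> r <S>, <F> is followed by r <S> with FIRST {r}; in <E>-><F> q <H>, <F> is followed by q <H> with FIRST {q}. Thus FOLLOW(<F>) = {q, r}.
FOLLOW(<E>): in <F>-><E> q <E> (occurrence 1), <E> is followed by q <E> with FIRST {q}; in <F>-><E> q <E> (occurrence 2), the suffix after <E> is empty, so FOLLOW(<E>) ⊇ FOLLOW(<F>) = {q, r}. Thus FOLLOW(<E>) = {q, r}.
FOLLOW(<H>): in <S>->q <H> w w, <H> is followed by w w with FIRST {w}; in <E>-><F> q <H>, the suffix after <H> is empty, so FOLLOW(<H>) ⊇ FOLLOW(<E>) = {q, r}. Thus FOLLOW(<H>) = {q, r, w}.
FOLLOW(<S>): in <S>->q q <S> <C>, <S> is followed by <C> with FIRST {λ, q, r, u}; in <S>->q q <S> <C>, the suffix after <S> is nullable (adds nothing new); in <H>-><S>, the suffix after <S> is empty, so FOLLOW(<S>) ⊇ FOLLOW(<H>) = {q, r, w}; in <C>-><F> r <S>, the suffix after <S> is empty, so FOLLOW(<S>) ⊇ FOLLOW(<C>) = {$, q, r, u, w}; in <E>-><S> q u, <S> is followed by q u with FIRST {q}. Thus FOLLOW(<S>) = {$, q, r, u, w}.
FOLLOW(<C>): in <S>->q q <S> <C>, the suffix after <C> is empty, so FOLLOW(<C>) ⊇ FOLLOW(<S>) = {$, q, r, u, w}. Thus FOLLOW(<C>) = {$, q, r, u, w}.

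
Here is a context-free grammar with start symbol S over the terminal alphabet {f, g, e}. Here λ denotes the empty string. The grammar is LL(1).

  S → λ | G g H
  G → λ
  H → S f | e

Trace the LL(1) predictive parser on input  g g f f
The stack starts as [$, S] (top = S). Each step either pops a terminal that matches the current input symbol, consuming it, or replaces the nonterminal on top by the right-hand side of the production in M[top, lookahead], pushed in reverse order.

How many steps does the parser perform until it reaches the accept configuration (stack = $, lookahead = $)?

11

      Stack      Input      Action
   1  $ S        g g f f $  expand S → G g H
   2  $ H g G    g g f f $  expand G → λ
   3  $ H g      g g f f $  match g
   4  $ H        g f f $    expand H → S f
   5  $ f S      g f f $    expand S → G g H
   6  $ f H g G  g f f $    expand G → λ
   7  $ f H g    g f f $    match g
   8  $ f H      f f $      expand H → S f
   9  $ f f S    f f $      expand S → λ
  10  $ f f      f f $      match f
  11  $ f        f $        match f
Accept reached after 11 steps.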